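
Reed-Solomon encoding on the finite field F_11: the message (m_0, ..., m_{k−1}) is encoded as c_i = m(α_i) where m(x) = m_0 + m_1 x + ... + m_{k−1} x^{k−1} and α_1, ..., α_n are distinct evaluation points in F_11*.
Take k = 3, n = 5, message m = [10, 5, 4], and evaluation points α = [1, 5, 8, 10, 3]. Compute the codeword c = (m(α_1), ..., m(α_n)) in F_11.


c = [8, 3, 9, 9, 6]

Message polynomial: m(x) = 10 + 5·x + 4·x^2 (mod 11).
For each evaluation point α_i, compute m(α_i) mod 11:
  α_1 = 1: Horner steps 4 → 9 → 8, so m(1) = 8.
  α_2 = 5: Horner steps 4 → 3 → 3, so m(5) = 3.
  α_3 = 8: Horner steps 4 → 4 → 9, so m(8) = 9.
  α_4 = 10: Horner steps 4 → 1 → 9, so m(10) = 9.
  α_5 = 3: Horner steps 4 → 6 → 6, so m(3) = 6.
Codeword c = [8, 3, 9, 9, 6] ∈ F_11^5.


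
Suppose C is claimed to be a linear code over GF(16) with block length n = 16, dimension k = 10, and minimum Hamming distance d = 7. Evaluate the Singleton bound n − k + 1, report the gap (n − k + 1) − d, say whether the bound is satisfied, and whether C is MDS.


Singleton RHS = n − k + 1 = 7, slack = 0, bound satisfied, MDS.

Singleton bound: d ≤ n − k + 1.
Here n = 16, k = 10, so n − k + 1 = 7.
Given d = 7, check d ≤ 7: YES.
Slack = (n − k + 1) − d = 0.
The code is MDS (slack = 0).
Description: the claimed parameters are [16, 10, 7]_16; such a code would be MDS (meets Singleton bound).


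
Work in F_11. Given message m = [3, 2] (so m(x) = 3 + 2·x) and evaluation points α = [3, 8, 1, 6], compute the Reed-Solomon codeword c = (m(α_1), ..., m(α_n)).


c = [9, 8, 5, 4]

Message polynomial: m(x) = 3 + 2·x (mod 11).
For each evaluation point α_i, compute m(α_i) mod 11:
  α_1 = 3: Horner steps 2 → 9, so m(3) = 9.
  α_2 = 8: Horner steps 2 → 8, so m(8) = 8.
  α_3 = 1: Horner steps 2 → 5, so m(1) = 5.
  α_4 = 6: Horner steps 2 → 4, so m(6) = 4.
Codeword c = [9, 8, 5, 4] ∈ F_11^4.


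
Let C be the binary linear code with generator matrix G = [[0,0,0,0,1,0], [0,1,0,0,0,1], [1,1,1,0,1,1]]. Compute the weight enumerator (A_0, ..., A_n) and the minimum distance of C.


Weight distribution: A_0 = 1, A_1 = 1, A_2 = 2, A_3 = 2, A_4 = 1, A_5 = 1. Minimum distance d = 1.

Enumerate all 2^3 = 8 messages m ∈ F_2^3.
For each, compute codeword c = mG in F_2^6, then tally its weight.
  m = 000 → c = 000000, weight = 0.
  m = 100 → c = 000010, weight = 1.
  m = 010 → c = 010001, weight = 2.
  m = 110 → c = 010011, weight = 3.
  m = 001 → c = 111011, weight = 5.
  m = 101 → c = 111001, weight = 4.
  m = 011 → c = 101010, weight = 3.
  m = 111 → c = 101000, weight = 2.
Tally weights:
  weight 0: 1 codewords.
  weight 1: 1 codewords.
  weight 2: 2 codewords.
  weight 3: 2 codewords.
  weight 4: 1 codewords.
  weight 5: 1 codewords.
Minimum distance d = smallest w > 0 with A_w > 0 = 1.
Sanity: Σ A_w = 8 = 2^3 = 8 ✓.


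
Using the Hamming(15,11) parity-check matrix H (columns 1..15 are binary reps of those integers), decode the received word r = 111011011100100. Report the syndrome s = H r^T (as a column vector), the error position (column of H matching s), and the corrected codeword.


s = (0, 1, 0, 1)^T, error position = 5, corrected codeword c = 111001011100100

Compute s = H r^T mod 2 one row at a time:
  s_1 = 1 + 1 + 1 + 0 + 0 + 1 + 0 + 0 = 4 ≡ 0 (mod 2).
  s_2 = 0 + 1 + 1 + 0 + 0 + 1 + 0 + 0 = 3 ≡ 1 (mod 2).
  s_3 = 1 + 1 + 1 + 0 + 1 + 0 + 0 + 0 = 4 ≡ 0 (mod 2).
  s_4 = 1 + 1 + 1 + 0 + 1 + 0 + 1 + 0 = 5 ≡ 1 (mod 2).
s = (0, 1, 0, 1)^T — this equals column 5 of H (binary 0101), so error is at position 5.
Correct: flip bit 5 of r = 111011011100100 to get c = 111001011100100.


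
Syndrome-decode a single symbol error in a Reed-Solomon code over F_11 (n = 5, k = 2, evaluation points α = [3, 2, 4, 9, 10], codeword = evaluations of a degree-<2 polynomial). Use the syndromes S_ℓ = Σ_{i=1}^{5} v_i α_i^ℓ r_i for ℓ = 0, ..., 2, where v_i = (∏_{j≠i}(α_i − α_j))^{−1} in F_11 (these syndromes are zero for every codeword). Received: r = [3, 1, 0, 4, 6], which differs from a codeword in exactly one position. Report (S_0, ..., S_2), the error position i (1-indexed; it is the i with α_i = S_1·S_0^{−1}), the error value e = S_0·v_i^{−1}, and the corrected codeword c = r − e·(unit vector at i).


S = (10, 7, 6), error at position 3, error magnitude e = 6, c = [3, 1, 5, 4, 6].

Step 1: column multipliers v_i = (∏_{j≠i}(α_i − α_j))^{−1} mod 11.
  i = 1 (α = 3): (3−2)(3−4)(3−9)(3−10) = 1·(−1)·(−6)·(−7) = −42 ≡ 2, so v_1 = 2^{−1} = 6 (mod 11).
  i = 2 (α = 2): (2−3)(2−4)(2−9)(2−10) = (−1)·(−2)·(−7)·(−8) = 112 ≡ 2, so v_2 = 2^{−1} = 6 (mod 11).
  i = 3 (α = 4): (4−3)(4−2)(4−9)(4−10) = 1·2·(−5)·(−6) = 60 ≡ 5, so v_3 = 5^{−1} = 9 (mod 11).
  i = 4 (α = 9): (9−3)(9−2)(9−4)(9−10) = 6·7·5·(−1) = −210 ≡ 10, so v_4 = 10^{−1} = 10 (mod 11).
  i = 5 (α = 10): (10−3)(10−2)(10−4)(10−9) = 7·8·6·1 = 336 ≡ 6, so v_5 = 6^{−1} = 2 (mod 11).
  v = [6, 6, 9, 10, 2].
Step 2: syndromes of r = [3, 1, 0, 4, 6] (all sums mod 11).
  S_0 = Σ v_i r_i = 6·3 + 6·1 + 9·0 + 10·4 + 2·6 = 76 ≡ 10.
  S_1 = Σ v_i α_i r_i = 6·3·3 + 6·2·1 + 9·4·0 + 10·9·4 + 2·10·6 = 546 ≡ 7.
  α_i^2 mod 11 = [9, 4, 5, 4, 1].
  S_2 = Σ v_i α_i^2 r_i = 6·9·3 + 6·4·1 + 9·5·0 + 10·4·4 + 2·1·6 = 358 ≡ 6.
  S = (10, 7, 6) ≠ 0, so r is not a codeword (an error is present).
Step 3: locate the error. For a single error e at position i, S_ℓ = v_i·e·α_i^ℓ, so α_err = S_1/S_0.
  S_0^{−1} = 10^{−1} = 10 (mod 11), so α_err = 7·10 = 70 ≡ 4 = α_3. Error position i = 3.
  Consistency check: S_2/S_1 = 6·8 = 48 ≡ 4 = α_err ✓ (single-error assumption holds).
Step 4: error magnitude e = S_0/v_3 = S_0·∏_{j≠3}(α_3 − α_j) = 10·5 = 50 ≡ 6 (mod 11).
Step 5: correct position 3: c_3 = r_3 − e = 0 − 6 ≡ 5 (mod 11). Hence c = [3, 1, 5, 4, 6].
  Check: interpolating c through the α_i gives m(x) = 8 + 2·x (degree < 2) with m(α_i) = c_i for every i, so c is indeed a codeword.


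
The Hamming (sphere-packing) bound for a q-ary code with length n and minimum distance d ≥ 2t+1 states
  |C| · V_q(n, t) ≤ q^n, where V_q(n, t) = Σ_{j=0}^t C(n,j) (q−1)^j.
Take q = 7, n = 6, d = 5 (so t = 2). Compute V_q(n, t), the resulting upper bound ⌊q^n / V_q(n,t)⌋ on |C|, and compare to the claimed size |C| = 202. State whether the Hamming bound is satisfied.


V_q(n, t) = 577, q^n = 117649, Hamming bound = 203, |C| = 202 ≤ bound (satisfied).

Step 1: Compute V_q(n, t) = Σ_{j=0}^2 C(n, j) (q−1)^j.
  j = 0: C(6,0)·(6)^0 = 1·1 = 1.
  j = 1: C(6,1)·(6)^1 = 6·6 = 36.
  j = 2: C(6,2)·(6)^2 = 15·36 = 540.
  V_q(n, t) = 1 + 36 + 540 = 577.
Step 2: q^n = 7^6 = 117649.
Step 3: Hamming bound ⌊q^n / V_q(n,t)⌋ = ⌊117649/577⌋ = 203.
Step 4: Compare |C| = 202 to 203: satisfied.
The claimed |C| lies below the Hamming bound.


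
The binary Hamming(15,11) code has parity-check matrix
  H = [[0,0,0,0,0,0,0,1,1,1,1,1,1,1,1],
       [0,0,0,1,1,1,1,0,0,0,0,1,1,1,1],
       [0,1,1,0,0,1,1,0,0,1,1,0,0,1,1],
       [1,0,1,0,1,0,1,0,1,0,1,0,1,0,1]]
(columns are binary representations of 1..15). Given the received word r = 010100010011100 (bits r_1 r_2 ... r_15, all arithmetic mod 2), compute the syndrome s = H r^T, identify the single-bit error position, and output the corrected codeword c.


s = (0, 1, 0, 0)^T, error position = 4, corrected codeword c = 010000010011100

Compute s = H r^T mod 2 one row at a time:
  s_1 = 1 + 0 + 0 + 1 + 1 + 1 + 0 + 0 = 4 ≡ 0 (mod 2).
  s_2 = 1 + 0 + 0 + 0 + 1 + 1 + 0 + 0 = 3 ≡ 1 (mod 2).
  s_3 = 1 + 0 + 0 + 0 + 0 + 1 + 0 + 0 = 2 ≡ 0 (mod 2).
  s_4 = 0 + 0 + 0 + 0 + 0 + 1 + 1 + 0 = 2 ≡ 0 (mod 2).
s = (0, 1, 0, 0)^T — this equals column 4 of H (binary 0100), so error is at position 4.
Correct: flip bit 4 of r = 010100010011100 to get c = 010000010011100.


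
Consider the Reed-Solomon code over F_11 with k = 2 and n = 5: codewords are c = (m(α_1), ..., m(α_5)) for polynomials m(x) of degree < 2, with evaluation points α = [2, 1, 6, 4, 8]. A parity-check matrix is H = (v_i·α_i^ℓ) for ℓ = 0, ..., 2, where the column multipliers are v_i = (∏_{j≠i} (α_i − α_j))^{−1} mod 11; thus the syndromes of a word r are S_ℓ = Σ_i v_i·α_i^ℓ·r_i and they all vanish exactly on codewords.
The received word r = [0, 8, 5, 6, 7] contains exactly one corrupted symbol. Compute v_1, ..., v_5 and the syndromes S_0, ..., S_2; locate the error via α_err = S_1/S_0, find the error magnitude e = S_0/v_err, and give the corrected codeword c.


S = (6, 3, 7), error at position 3, error magnitude e = 4, c = [0, 8, 1, 6, 7].

Step 1: column multipliers v_i = (∏_{j≠i}(α_i − α_j))^{−1} mod 11.
  i = 1 (α = 2): (2−1)(2−6)(2−4)(2−8) = 1·(−4)·(−2)·(−6) = −48 ≡ 7, so v_1 = 7^{−1} = 8 (mod 11).
  i = 2 (α = 1): (1−2)(1−6)(1−4)(1−8) = (−1)·(−5)·(−3)·(−7) = 105 ≡ 6, so v_2 = 6^{−1} = 2 (mod 11).
  i = 3 (α = 6): (6−2)(6−1)(6−4)(6−8) = 4·5·2·(−2) = −80 ≡ 8, so v_3 = 8^{−1} = 7 (mod 11).
  i = 4 (α = 4): (4−2)(4−1)(4−6)(4−8) = 2·3·(−2)·(−4) = 48 ≡ 4, so v_4 = 4^{−1} = 3 (mod 11).
  i = 5 (α = 8): (8−2)(8−1)(8−6)(8−4) = 6·7·2·4 = 336 ≡ 6, so v_5 = 6^{−1} = 2 (mod 11).
  v = [8, 2, 7, 3, 2].
Step 2: syndromes of r = [0, 8, 5, 6, 7] (all sums mod 11).
  S_0 = Σ v_i r_i = 8·0 + 2·8 + 7·5 + 3·6 + 2·7 = 83 ≡ 6.
  S_1 = Σ v_i α_i r_i = 8·2·0 + 2·1·8 + 7·6·5 + 3·4·6 + 2·8·7 = 410 ≡ 3.
  α_i^2 mod 11 = [4, 1, 3, 5, 9].
  S_2 = Σ v_i α_i^2 r_i = 8·4·0 + 2·1·8 + 7·3·5 + 3·5·6 + 2·9·7 = 337 ≡ 7.
  S = (6, 3, 7) ≠ 0, so r is not a codeword (an error is present).
Step 3: locate the error. For a single error e at position i, S_ℓ = v_i·e·α_i^ℓ, so α_err = S_1/S_0.
  S_0^{−1} = 6^{−1} = 2 (mod 11), so α_err = 3·2 = 6 ≡ 6 = α_3. Error position i = 3.
  Consistency check: S_2/S_1 = 7·4 = 28 ≡ 6 = α_err ✓ (single-error assumption holds).
Step 4: error magnitude e = S_0/v_3 = S_0·∏_{j≠3}(α_3 − α_j) = 6·8 = 48 ≡ 4 (mod 11).
Step 5: correct position 3: c_3 = r_3 − e = 5 − 4 ≡ 1 (mod 11). Hence c = [0, 8, 1, 6, 7].
  Check: interpolating c through the α_i gives m(x) = 5 + 3·x (degree < 2) with m(α_i) = c_i for every i, so c is indeed a codeword.


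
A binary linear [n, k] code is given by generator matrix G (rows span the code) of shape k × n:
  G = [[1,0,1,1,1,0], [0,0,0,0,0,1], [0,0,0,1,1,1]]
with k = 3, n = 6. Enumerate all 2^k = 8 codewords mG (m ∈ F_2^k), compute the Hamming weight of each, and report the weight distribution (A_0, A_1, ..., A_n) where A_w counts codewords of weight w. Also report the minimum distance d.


Weight distribution: A_0 = 1, A_1 = 1, A_2 = 2, A_3 = 2, A_4 = 1, A_5 = 1. Minimum distance d = 1.

Enumerate all 2^3 = 8 messages m ∈ F_2^3.
For each, compute codeword c = mG in F_2^6, then tally its weight.
  m = 000 → c = 000000, weight = 0.
  m = 100 → c = 101110, weight = 4.
  m = 010 → c = 000001, weight = 1.
  m = 110 → c = 101111, weight = 5.
  m = 001 → c = 000111, weight = 3.
  m = 101 → c = 101001, weight = 3.
  m = 011 → c = 000110, weight = 2.
  m = 111 → c = 101000, weight = 2.
Tally weights:
  weight 0: 1 codewords.
  weight 1: 1 codewords.
  weight 2: 2 codewords.
  weight 3: 2 codewords.
  weight 4: 1 codewords.
  weight 5: 1 codewords.
Minimum distance d = smallest w > 0 with A_w > 0 = 1.
Sanity: Σ A_w = 8 = 2^3 = 8 ✓.


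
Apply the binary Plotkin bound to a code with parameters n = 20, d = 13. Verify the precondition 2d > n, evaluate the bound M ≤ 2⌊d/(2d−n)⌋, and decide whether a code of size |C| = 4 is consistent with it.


Plotkin bound M ≤ 4; given |C| = 4 ≤ bound (satisfied).

Check applicability: 2d = 26, n = 20.
2d − n = 6 > 0, so Plotkin applies.
Compute d/(2d−n) = 13/6 ≈ 2.1667.
⌊d/(2d−n)⌋ = 2.
Plotkin bound: M ≤ 2·2 = 4.
Given |C| = 4, check: satisfied.
This |C| is at the Plotkin bound.


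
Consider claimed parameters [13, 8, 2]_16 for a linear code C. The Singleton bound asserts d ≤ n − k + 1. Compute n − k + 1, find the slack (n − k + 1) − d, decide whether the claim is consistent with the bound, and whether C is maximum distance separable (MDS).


Singleton RHS = n − k + 1 = 6, slack = 4, bound satisfied, not MDS.

Singleton bound: d ≤ n − k + 1.
Here n = 13, k = 8, so n − k + 1 = 6.
Given d = 2, check d ≤ 6: YES.
Slack = (n − k + 1) − d = 4.
The code is NOT MDS (slack = 4 > 0).
Description: the claimed parameters are [13, 8, 2]_16; such a code would be non-MDS.


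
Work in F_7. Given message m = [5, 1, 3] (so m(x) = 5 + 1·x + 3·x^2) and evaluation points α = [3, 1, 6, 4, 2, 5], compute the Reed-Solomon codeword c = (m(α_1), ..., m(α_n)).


c = [0, 2, 0, 1, 5, 1]

Message polynomial: m(x) = 5 + 1·x + 3·x^2 (mod 7).
For each evaluation point α_i, compute m(α_i) mod 7:
  α_1 = 3: Horner steps 3 → 3 → 0, so m(3) = 0.
  α_2 = 1: Horner steps 3 → 4 → 2, so m(1) = 2.
  α_3 = 6: Horner steps 3 → 5 → 0, so m(6) = 0.
  α_4 = 4: Horner steps 3 → 6 → 1, so m(4) = 1.
  α_5 = 2: Horner steps 3 → 0 → 5, so m(2) = 5.
  α_6 = 5: Horner steps 3 → 2 → 1, so m(5) = 1.
Codeword c = [0, 2, 0, 1, 5, 1] ∈ F_7^6.


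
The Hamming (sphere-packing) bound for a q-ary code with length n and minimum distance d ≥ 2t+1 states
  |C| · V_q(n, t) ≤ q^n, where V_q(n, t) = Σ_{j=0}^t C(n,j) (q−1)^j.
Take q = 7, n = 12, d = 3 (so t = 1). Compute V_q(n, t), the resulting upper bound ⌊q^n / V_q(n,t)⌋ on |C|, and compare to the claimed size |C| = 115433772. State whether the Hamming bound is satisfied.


V_q(n, t) = 73, q^n = 13841287201, Hamming bound = 189606673, |C| = 115433772 ≤ bound (satisfied).

Step 1: Compute V_q(n, t) = Σ_{j=0}^1 C(n, j) (q−1)^j.
  j = 0: C(12,0)·(6)^0 = 1·1 = 1.
  j = 1: C(12,1)·(6)^1 = 12·6 = 72.
  V_q(n, t) = 1 + 72 = 73.
Step 2: q^n = 7^12 = 13841287201.
Step 3: Hamming bound ⌊q^n / V_q(n,t)⌋ = ⌊13841287201/73⌋ = 189606673.
Step 4: Compare |C| = 115433772 to 189606673: satisfied.
The claimed |C| lies below the Hamming bound.


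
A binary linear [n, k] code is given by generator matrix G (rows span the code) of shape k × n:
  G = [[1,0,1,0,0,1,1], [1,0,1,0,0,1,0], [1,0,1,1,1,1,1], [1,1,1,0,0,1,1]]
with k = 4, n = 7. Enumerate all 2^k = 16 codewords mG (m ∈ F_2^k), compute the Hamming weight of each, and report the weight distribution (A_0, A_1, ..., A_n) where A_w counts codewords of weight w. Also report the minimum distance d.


Weight distribution: A_0 = 1, A_1 = 2, A_2 = 2, A_3 = 3, A_4 = 3, A_5 = 2, A_6 = 2, A_7 = 1. Minimum distance d = 1.

Enumerate all 2^4 = 16 messages m ∈ F_2^4.
For each, compute codeword c = mG in F_2^7, then tally its weight.
  m = 0000 → c = 0000000, weight = 0.
  m = 1000 → c = 1010011, weight = 4.
  m = 0100 → c = 1010010, weight = 3.
  m = 1100 → c = 0000001, weight = 1.
  m = 0010 → c = 1011111, weight = 6.
  m = 1010 → c = 0001100, weight = 2.
  m = 0110 → c = 0001101, weight = 3.
  m = 1110 → c = 1011110, weight = 5.
  m = 0001 → c = 1110011, weight = 5.
  m = 1001 → c = 0100000, weight = 1.
  m = 0101 → c = 0100001, weight = 2.
  m = 1101 → c = 1110010, weight = 4.
  m = 0011 → c = 0101100, weight = 3.
  m = 1011 → c = 1111111, weight = 7.
  m = 0111 → c = 1111110, weight = 6.
  m = 1111 → c = 0101101, weight = 4.
Tally weights:
  weight 0: 1 codewords.
  weight 1: 2 codewords.
  weight 2: 2 codewords.
  weight 3: 3 codewords.
  weight 4: 3 codewords.
  weight 5: 2 codewords.
  weight 6: 2 codewords.
  weight 7: 1 codewords.
Minimum distance d = smallest w > 0 with A_w > 0 = 1.
Sanity: Σ A_w = 16 = 2^4 = 16 ✓.


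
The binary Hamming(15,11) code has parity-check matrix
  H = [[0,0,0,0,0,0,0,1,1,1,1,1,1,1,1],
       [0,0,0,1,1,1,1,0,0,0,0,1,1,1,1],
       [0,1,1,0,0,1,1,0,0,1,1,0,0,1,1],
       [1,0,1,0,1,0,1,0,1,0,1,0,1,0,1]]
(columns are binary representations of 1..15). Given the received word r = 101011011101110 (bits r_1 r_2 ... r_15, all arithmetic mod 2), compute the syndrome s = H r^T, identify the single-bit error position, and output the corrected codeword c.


s = (0, 1, 0, 1)^T, error position = 5, corrected codeword c = 101001011101110

Compute s = H r^T mod 2 one row at a time:
  s_1 = 1 + 1 + 1 + 0 + 1 + 1 + 1 + 0 = 6 ≡ 0 (mod 2).
  s_2 = 0 + 1 + 1 + 0 + 1 + 1 + 1 + 0 = 5 ≡ 1 (mod 2).
  s_3 = 0 + 1 + 1 + 0 + 1 + 0 + 1 + 0 = 4 ≡ 0 (mod 2).
  s_4 = 1 + 1 + 1 + 0 + 1 + 0 + 1 + 0 = 5 ≡ 1 (mod 2).
s = (0, 1, 0, 1)^T — this equals column 5 of H (binary 0101), so error is at position 5.
Correct: flip bit 5 of r = 101011011101110 to get c = 101001011101110.


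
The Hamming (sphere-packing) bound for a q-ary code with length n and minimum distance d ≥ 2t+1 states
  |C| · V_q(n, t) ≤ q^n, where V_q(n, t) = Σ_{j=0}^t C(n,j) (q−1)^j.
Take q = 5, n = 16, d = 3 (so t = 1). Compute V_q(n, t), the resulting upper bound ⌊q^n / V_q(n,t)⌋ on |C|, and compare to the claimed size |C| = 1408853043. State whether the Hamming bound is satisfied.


V_q(n, t) = 65, q^n = 152587890625, Hamming bound = 2347506009, |C| = 1408853043 ≤ bound (satisfied).

Step 1: Compute V_q(n, t) = Σ_{j=0}^1 C(n, j) (q−1)^j.
  j = 0: C(16,0)·(4)^0 = 1·1 = 1.
  j = 1: C(16,1)·(4)^1 = 16·4 = 64.
  V_q(n, t) = 1 + 64 = 65.
Step 2: q^n = 5^16 = 152587890625.
Step 3: Hamming bound ⌊q^n / V_q(n,t)⌋ = ⌊152587890625/65⌋ = 2347506009.
Step 4: Compare |C| = 1408853043 to 2347506009: satisfied.
The claimed |C| lies below the Hamming bound.


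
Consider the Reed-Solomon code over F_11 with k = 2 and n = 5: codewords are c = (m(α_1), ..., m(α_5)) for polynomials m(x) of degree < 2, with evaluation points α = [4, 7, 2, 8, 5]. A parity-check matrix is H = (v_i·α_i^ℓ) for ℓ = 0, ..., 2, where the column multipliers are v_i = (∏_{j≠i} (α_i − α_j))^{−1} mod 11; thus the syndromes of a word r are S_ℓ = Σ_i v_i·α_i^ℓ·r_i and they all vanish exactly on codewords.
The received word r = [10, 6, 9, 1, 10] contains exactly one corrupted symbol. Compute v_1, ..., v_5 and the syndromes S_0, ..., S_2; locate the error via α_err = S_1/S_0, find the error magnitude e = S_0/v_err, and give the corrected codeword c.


S = (7, 2, 10), error at position 5, error magnitude e = 5, c = [10, 6, 9, 1, 5].

Step 1: column multipliers v_i = (∏_{j≠i}(α_i − α_j))^{−1} mod 11.
  i = 1 (α = 4): (4−7)(4−2)(4−8)(4−5) = (−3)·2·(−4)·(−1) = −24 ≡ 9, so v_1 = 9^{−1} = 5 (mod 11).
  i = 2 (α = 7): (7−4)(7−2)(7−8)(7−5) = 3·5·(−1)·2 = −30 ≡ 3, so v_2 = 3^{−1} = 4 (mod 11).
  i = 3 (α = 2): (2−4)(2−7)(2−8)(2−5) = (−2)·(−5)·(−6)·(−3) = 180 ≡ 4, so v_3 = 4^{−1} = 3 (mod 11).
  i = 4 (α = 8): (8−4)(8−7)(8−2)(8−5) = 4·1·6·3 = 72 ≡ 6, so v_4 = 6^{−1} = 2 (mod 11).
  i = 5 (α = 5): (5−4)(5−7)(5−2)(5−8) = 1·(−2)·3·(−3) = 18 ≡ 7, so v_5 = 7^{−1} = 8 (mod 11).
  v = [5, 4, 3, 2, 8].
Step 2: syndromes of r = [10, 6, 9, 1, 10] (all sums mod 11).
  S_0 = Σ v_i r_i = 5·10 + 4·6 + 3·9 + 2·1 + 8·10 = 183 ≡ 7.
  S_1 = Σ v_i α_i r_i = 5·4·10 + 4·7·6 + 3·2·9 + 2·8·1 + 8·5·10 = 838 ≡ 2.
  α_i^2 mod 11 = [5, 5, 4, 9, 3].
  S_2 = Σ v_i α_i^2 r_i = 5·5·10 + 4·5·6 + 3·4·9 + 2·9·1 + 8·3·10 = 736 ≡ 10.
  S = (7, 2, 10) ≠ 0, so r is not a codeword (an error is present).
Step 3: locate the error. For a single error e at position i, S_ℓ = v_i·e·α_i^ℓ, so α_err = S_1/S_0.
  S_0^{−1} = 7^{−1} = 8 (mod 11), so α_err = 2·8 = 16 ≡ 5 = α_5. Error position i = 5.
  Consistency check: S_2/S_1 = 10·6 = 60 ≡ 5 = α_err ✓ (single-error assumption holds).
Step 4: error magnitude e = S_0/v_5 = S_0·∏_{j≠5}(α_5 − α_j) = 7·7 = 49 ≡ 5 (mod 11).
Step 5: correct position 5: c_5 = r_5 − e = 10 − 5 ≡ 5 (mod 11). Hence c = [10, 6, 9, 1, 5].
  Check: interpolating c through the α_i gives m(x) = 8 + 6·x (degree < 2) with m(α_i) = c_i for every i, so c is indeed a codeword.


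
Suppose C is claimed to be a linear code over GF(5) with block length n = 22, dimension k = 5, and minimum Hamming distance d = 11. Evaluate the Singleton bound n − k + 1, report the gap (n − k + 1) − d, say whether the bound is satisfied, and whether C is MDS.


Singleton RHS = n − k + 1 = 18, slack = 7, bound satisfied, not MDS.

Singleton bound: d ≤ n − k + 1.
Here n = 22, k = 5, so n − k + 1 = 18.
Given d = 11, check d ≤ 18: YES.
Slack = (n − k + 1) − d = 7.
The code is NOT MDS (slack = 7 > 0).
Description: the claimed parameters are [22, 5, 11]_5; such a code would be non-MDS.


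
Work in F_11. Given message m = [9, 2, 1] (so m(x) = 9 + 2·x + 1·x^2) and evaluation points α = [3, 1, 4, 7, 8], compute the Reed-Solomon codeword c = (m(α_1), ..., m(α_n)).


c = [2, 1, 0, 6, 1]

Message polynomial: m(x) = 9 + 2·x + 1·x^2 (mod 11).
For each evaluation point α_i, compute m(α_i) mod 11:
  α_1 = 3: Horner steps 1 → 5 → 2, so m(3) = 2.
  α_2 = 1: Horner steps 1 → 3 → 1, so m(1) = 1.
  α_3 = 4: Horner steps 1 → 6 → 0, so m(4) = 0.
  α_4 = 7: Horner steps 1 → 9 → 6, so m(7) = 6.
  α_5 = 8: Horner steps 1 → 10 → 1, so m(8) = 1.
Codeword c = [2, 1, 0, 6, 1] ∈ F_11^5.


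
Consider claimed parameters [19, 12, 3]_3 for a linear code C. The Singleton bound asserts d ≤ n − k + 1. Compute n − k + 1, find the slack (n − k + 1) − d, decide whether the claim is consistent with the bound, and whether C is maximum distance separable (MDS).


Singleton RHS = n − k + 1 = 8, slack = 5, bound satisfied, not MDS.

Singleton bound: d ≤ n − k + 1.
Here n = 19, k = 12, so n − k + 1 = 8.
Given d = 3, check d ≤ 8: YES.
Slack = (n − k + 1) − d = 5.
The code is NOT MDS (slack = 5 > 0).
Description: the claimed parameters are [19, 12, 3]_3; such a code would be non-MDS.


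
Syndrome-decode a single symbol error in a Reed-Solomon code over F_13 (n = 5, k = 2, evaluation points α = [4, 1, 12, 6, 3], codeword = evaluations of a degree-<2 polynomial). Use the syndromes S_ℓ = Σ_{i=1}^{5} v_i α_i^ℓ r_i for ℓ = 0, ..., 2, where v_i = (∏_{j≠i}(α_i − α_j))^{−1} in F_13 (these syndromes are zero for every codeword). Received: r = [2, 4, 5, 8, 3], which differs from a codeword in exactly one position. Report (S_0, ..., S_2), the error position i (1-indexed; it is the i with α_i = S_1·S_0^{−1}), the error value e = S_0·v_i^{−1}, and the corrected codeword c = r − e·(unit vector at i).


S = (5, 7, 2), error at position 1, error magnitude e = 6, c = [9, 4, 5, 8, 3].

Step 1: column multipliers v_i = (∏_{j≠i}(α_i − α_j))^{−1} mod 13.
  i = 1 (α = 4): (4−1)(4−12)(4−6)(4−3) = 3·(−8)·(−2)·1 = 48 ≡ 9, so v_1 = 9^{−1} = 3 (mod 13).
  i = 2 (α = 1): (1−4)(1−12)(1−6)(1−3) = (−3)·(−11)·(−5)·(−2) = 330 ≡ 5, so v_2 = 5^{−1} = 8 (mod 13).
  i = 3 (α = 12): (12−4)(12−1)(12−6)(12−3) = 8·11·6·9 = 4752 ≡ 7, so v_3 = 7^{−1} = 2 (mod 13).
  i = 4 (α = 6): (6−4)(6−1)(6−12)(6−3) = 2·5·(−6)·3 = −180 ≡ 2, so v_4 = 2^{−1} = 7 (mod 13).
  i = 5 (α = 3): (3−4)(3−1)(3−12)(3−6) = (−1)·2·(−9)·(−3) = −54 ≡ 11, so v_5 = 11^{−1} = 6 (mod 13).
  v = [3, 8, 2, 7, 6].
Step 2: syndromes of r = [2, 4, 5, 8, 3] (all sums mod 13).
  S_0 = Σ v_i r_i = 3·2 + 8·4 + 2·5 + 7·8 + 6·3 = 122 ≡ 5.
  S_1 = Σ v_i α_i r_i = 3·4·2 + 8·1·4 + 2·12·5 + 7·6·8 + 6·3·3 = 566 ≡ 7.
  α_i^2 mod 13 = [3, 1, 1, 10, 9].
  S_2 = Σ v_i α_i^2 r_i = 3·3·2 + 8·1·4 + 2·1·5 + 7·10·8 + 6·9·3 = 782 ≡ 2.
  S = (5, 7, 2) ≠ 0, so r is not a codeword (an error is present).
Step 3: locate the error. For a single error e at position i, S_ℓ = v_i·e·α_i^ℓ, so α_err = S_1/S_0.
  S_0^{−1} = 5^{−1} = 8 (mod 13), so α_err = 7·8 = 56 ≡ 4 = α_1. Error position i = 1.
  Consistency check: S_2/S_1 = 2·2 = 4 ≡ 4 = α_err ✓ (single-error assumption holds).
Step 4: error magnitude e = S_0/v_1 = S_0·∏_{j≠1}(α_1 − α_j) = 5·9 = 45 ≡ 6 (mod 13).
Step 5: correct position 1: c_1 = r_1 − e = 2 − 6 ≡ 9 (mod 13). Hence c = [9, 4, 5, 8, 3].
  Check: interpolating c through the α_i gives m(x) = 11 + 6·x (degree < 2) with m(α_i) = c_i for every i, so c is indeed a codeword.


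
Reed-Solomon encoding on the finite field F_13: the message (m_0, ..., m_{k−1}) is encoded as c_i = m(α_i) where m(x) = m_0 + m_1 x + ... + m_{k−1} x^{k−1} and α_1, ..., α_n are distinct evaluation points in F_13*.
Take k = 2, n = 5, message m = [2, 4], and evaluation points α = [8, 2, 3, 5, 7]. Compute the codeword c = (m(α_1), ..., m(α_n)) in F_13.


c = [8, 10, 1, 9, 4]

Message polynomial: m(x) = 2 + 4·x (mod 13).
For each evaluation point α_i, compute m(α_i) mod 13:
  α_1 = 8: Horner steps 4 → 8, so m(8) = 8.
  α_2 = 2: Horner steps 4 → 10, so m(2) = 10.
  α_3 = 3: Horner steps 4 → 1, so m(3) = 1.
  α_4 = 5: Horner steps 4 → 9, so m(5) = 9.
  α_5 = 7: Horner steps 4 → 4, so m(7) = 4.
Codeword c = [8, 10, 1, 9, 4] ∈ F_13^5.


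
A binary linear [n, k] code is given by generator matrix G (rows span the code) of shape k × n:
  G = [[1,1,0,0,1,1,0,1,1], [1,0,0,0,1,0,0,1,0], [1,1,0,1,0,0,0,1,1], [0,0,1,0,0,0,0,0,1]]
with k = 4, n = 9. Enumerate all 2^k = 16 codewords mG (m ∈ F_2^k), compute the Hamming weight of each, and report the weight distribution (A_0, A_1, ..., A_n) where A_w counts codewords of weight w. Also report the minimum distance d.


Weight distribution: A_0 = 1, A_2 = 1, A_3 = 4, A_4 = 3, A_5 = 4, A_6 = 3. Minimum distance d = 2.

Enumerate all 2^4 = 16 messages m ∈ F_2^4.
For each, compute codeword c = mG in F_2^9, then tally its weight.
  m = 0000 → c = 000000000, weight = 0.
  m = 1000 → c = 110011011, weight = 6.
  m = 0100 → c = 100010010, weight = 3.
  m = 1100 → c = 010001001, weight = 3.
  m = 0010 → c = 110100011, weight = 5.
  m = 1010 → c = 000111000, weight = 3.
  m = 0110 → c = 010110001, weight = 4.
  m = 1110 → c = 100101010, weight = 4.
  m = 0001 → c = 001000001, weight = 2.
  m = 1001 → c = 111011010, weight = 6.
  m = 0101 → c = 101010011, weight = 5.
  m = 1101 → c = 011001000, weight = 3.
  m = 0011 → c = 111100010, weight = 5.
  m = 1011 → c = 001111001, weight = 5.
  m = 0111 → c = 011110000, weight = 4.
  m = 1111 → c = 101101011, weight = 6.
Tally weights:
  weight 0: 1 codewords.
  weight 2: 1 codewords.
  weight 3: 4 codewords.
  weight 4: 3 codewords.
  weight 5: 4 codewords.
  weight 6: 3 codewords.
Minimum distance d = smallest w > 0 with A_w > 0 = 2.
Sanity: Σ A_w = 16 = 2^4 = 16 ✓.


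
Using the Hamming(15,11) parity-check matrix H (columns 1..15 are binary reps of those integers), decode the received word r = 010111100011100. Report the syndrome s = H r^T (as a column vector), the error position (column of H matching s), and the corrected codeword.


s = (1, 0, 0, 0)^T, error position = 8, corrected codeword c = 010111110011100

Compute s = H r^T mod 2 one row at a time:
  s_1 = 0 + 0 + 0 + 1 + 1 + 1 + 0 + 0 = 3 ≡ 1 (mod 2).
  s_2 = 1 + 1 + 1 + 1 + 1 + 1 + 0 + 0 = 6 ≡ 0 (mod 2).
  s_3 = 1 + 0 + 1 + 1 + 0 + 1 + 0 + 0 = 4 ≡ 0 (mod 2).
  s_4 = 0 + 0 + 1 + 1 + 0 + 1 + 1 + 0 = 4 ≡ 0 (mod 2).
s = (1, 0, 0, 0)^T — this equals column 8 of H (binary 1000), so error is at position 8.
Correct: flip bit 8 of r = 010111100011100 to get c = 010111110011100.


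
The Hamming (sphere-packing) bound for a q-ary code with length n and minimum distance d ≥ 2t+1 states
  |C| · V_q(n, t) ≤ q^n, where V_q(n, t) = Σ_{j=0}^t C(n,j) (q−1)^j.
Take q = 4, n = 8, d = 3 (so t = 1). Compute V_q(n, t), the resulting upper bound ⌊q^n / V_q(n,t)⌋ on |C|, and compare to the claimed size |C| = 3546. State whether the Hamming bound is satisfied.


V_q(n, t) = 25, q^n = 65536, Hamming bound = 2621, |C| = 3546 > bound (violated).

Step 1: Compute V_q(n, t) = Σ_{j=0}^1 C(n, j) (q−1)^j.
  j = 0: C(8,0)·(3)^0 = 1·1 = 1.
  j = 1: C(8,1)·(3)^1 = 8·3 = 24.
  V_q(n, t) = 1 + 24 = 25.
Step 2: q^n = 4^8 = 65536.
Step 3: Hamming bound ⌊q^n / V_q(n,t)⌋ = ⌊65536/25⌋ = 2621.
Step 4: Compare |C| = 3546 to 2621: violated.
The claimed |C| lies above the Hamming bound, so no 4-ary code of length 8 with d ≥ 3 can have 3546 codewords.


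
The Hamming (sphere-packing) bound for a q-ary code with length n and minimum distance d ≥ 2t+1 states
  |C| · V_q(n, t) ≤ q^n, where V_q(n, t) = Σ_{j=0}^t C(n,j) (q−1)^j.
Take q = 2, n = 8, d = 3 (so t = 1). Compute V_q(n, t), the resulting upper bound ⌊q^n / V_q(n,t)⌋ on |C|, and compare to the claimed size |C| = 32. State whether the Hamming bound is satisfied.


V_q(n, t) = 9, q^n = 256, Hamming bound = 28, |C| = 32 > bound (violated).

Step 1: Compute V_q(n, t) = Σ_{j=0}^1 C(n, j) (q−1)^j.
  j = 0: C(8,0)·(1)^0 = 1·1 = 1.
  j = 1: C(8,1)·(1)^1 = 8·1 = 8.
  V_q(n, t) = 1 + 8 = 9.
Step 2: q^n = 2^8 = 256.
Step 3: Hamming bound ⌊q^n / V_q(n,t)⌋ = ⌊256/9⌋ = 28.
Step 4: Compare |C| = 32 to 28: violated.
The claimed |C| lies above the Hamming bound, so no 2-ary code of length 8 with d ≥ 3 can have 32 codewords.


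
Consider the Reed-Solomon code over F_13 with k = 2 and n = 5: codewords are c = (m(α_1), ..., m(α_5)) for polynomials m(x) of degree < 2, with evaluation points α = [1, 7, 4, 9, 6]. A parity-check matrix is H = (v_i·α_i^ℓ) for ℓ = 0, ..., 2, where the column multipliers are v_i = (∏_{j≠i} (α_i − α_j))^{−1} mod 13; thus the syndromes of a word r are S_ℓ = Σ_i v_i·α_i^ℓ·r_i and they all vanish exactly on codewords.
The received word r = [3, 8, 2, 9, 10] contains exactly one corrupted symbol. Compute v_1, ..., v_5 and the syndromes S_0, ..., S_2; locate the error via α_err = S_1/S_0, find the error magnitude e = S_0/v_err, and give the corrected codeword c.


S = (11, 12, 6), error at position 2, error magnitude e = 7, c = [3, 1, 2, 9, 10].

Step 1: column multipliers v_i = (∏_{j≠i}(α_i − α_j))^{−1} mod 13.
  i = 1 (α = 1): (1−7)(1−4)(1−9)(1−6) = (−6)·(−3)·(−8)·(−5) = 720 ≡ 5, so v_1 = 5^{−1} = 8 (mod 13).
  i = 2 (α = 7): (7−1)(7−4)(7−9)(7−6) = 6·3·(−2)·1 = −36 ≡ 3, so v_2 = 3^{−1} = 9 (mod 13).
  i = 3 (α = 4): (4−1)(4−7)(4−9)(4−6) = 3·(−3)·(−5)·(−2) = −90 ≡ 1, so v_3 = 1^{−1} = 1 (mod 13).
  i = 4 (α = 9): (9−1)(9−7)(9−4)(9−6) = 8·2·5·3 = 240 ≡ 6, so v_4 = 6^{−1} = 11 (mod 13).
  i = 5 (α = 6): (6−1)(6−7)(6−4)(6−9) = 5·(−1)·2·(−3) = 30 ≡ 4, so v_5 = 4^{−1} = 10 (mod 13).
  v = [8, 9, 1, 11, 10].
Step 2: syndromes of r = [3, 8, 2, 9, 10] (all sums mod 13).
  S_0 = Σ v_i r_i = 8·3 + 9·8 + 1·2 + 11·9 + 10·10 = 297 ≡ 11.
  S_1 = Σ v_i α_i r_i = 8·1·3 + 9·7·8 + 1·4·2 + 11·9·9 + 10·6·10 = 2027 ≡ 12.
  α_i^2 mod 13 = [1, 10, 3, 3, 10].
  S_2 = Σ v_i α_i^2 r_i = 8·1·3 + 9·10·8 + 1·3·2 + 11·3·9 + 10·10·10 = 2047 ≡ 6.
  S = (11, 12, 6) ≠ 0, so r is not a codeword (an error is present).
Step 3: locate the error. For a single error e at position i, S_ℓ = v_i·e·α_i^ℓ, so α_err = S_1/S_0.
  S_0^{−1} = 11^{−1} = 6 (mod 13), so α_err = 12·6 = 72 ≡ 7 = α_2. Error position i = 2.
  Consistency check: S_2/S_1 = 6·12 = 72 ≡ 7 = α_err ✓ (single-error assumption holds).
Step 4: error magnitude e = S_0/v_2 = S_0·∏_{j≠2}(α_2 − α_j) = 11·3 = 33 ≡ 7 (mod 13).
Step 5: correct position 2: c_2 = r_2 − e = 8 − 7 ≡ 1 (mod 13). Hence c = [3, 1, 2, 9, 10].
  Check: interpolating c through the α_i gives m(x) = 12 + 4·x (degree < 2) with m(α_i) = c_i for every i, so c is indeed a codeword.


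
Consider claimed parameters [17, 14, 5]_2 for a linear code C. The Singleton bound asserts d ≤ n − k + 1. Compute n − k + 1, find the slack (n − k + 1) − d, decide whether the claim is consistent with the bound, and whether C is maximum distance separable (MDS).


Singleton RHS = n − k + 1 = 4, slack = -1, bound violated (no such code; not MDS).

Singleton bound: d ≤ n − k + 1.
Here n = 17, k = 14, so n − k + 1 = 4.
Given d = 5, check d ≤ 4: NO.
Slack = (n − k + 1) − d = -1.
The slack is negative: d = 5 exceeds n − k + 1 = 4 by 1, so the Singleton bound is violated and no linear [17, 14, 5]_2 code can exist. In particular it is not MDS (MDS requires d = n − k + 1 exactly).
Description: the claimed parameters are [17, 14, 5]_2; such a code would be impossible (violates the Singleton bound).


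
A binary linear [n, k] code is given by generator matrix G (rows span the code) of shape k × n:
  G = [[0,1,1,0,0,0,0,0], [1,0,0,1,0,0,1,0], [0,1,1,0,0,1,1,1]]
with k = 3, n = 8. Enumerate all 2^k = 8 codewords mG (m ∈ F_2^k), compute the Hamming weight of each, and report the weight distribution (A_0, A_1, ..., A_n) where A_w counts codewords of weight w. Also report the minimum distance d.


Weight distribution: A_0 = 1, A_2 = 1, A_3 = 2, A_4 = 1, A_5 = 2, A_6 = 1. Minimum distance d = 2.

Enumerate all 2^3 = 8 messages m ∈ F_2^3.
For each, compute codeword c = mG in F_2^8, then tally its weight.
  m = 000 → c = 00000000, weight = 0.
  m = 100 → c = 01100000, weight = 2.
  m = 010 → c = 10010010, weight = 3.
  m = 110 → c = 11110010, weight = 5.
  m = 001 → c = 01100111, weight = 5.
  m = 101 → c = 00000111, weight = 3.
  m = 011 → c = 11110101, weight = 6.
  m = 111 → c = 10010101, weight = 4.
Tally weights:
  weight 0: 1 codewords.
  weight 2: 1 codewords.
  weight 3: 2 codewords.
  weight 4: 1 codewords.
  weight 5: 2 codewords.
  weight 6: 1 codewords.
Minimum distance d = smallest w > 0 with A_w > 0 = 2.
Sanity: Σ A_w = 8 = 2^3 = 8 ✓.


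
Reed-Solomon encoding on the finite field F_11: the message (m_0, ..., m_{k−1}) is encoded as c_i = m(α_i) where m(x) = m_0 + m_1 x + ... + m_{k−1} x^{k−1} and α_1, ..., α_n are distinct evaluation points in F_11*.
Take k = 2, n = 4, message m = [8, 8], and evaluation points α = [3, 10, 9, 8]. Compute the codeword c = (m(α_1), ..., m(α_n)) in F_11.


c = [10, 0, 3, 6]

Message polynomial: m(x) = 8 + 8·x (mod 11).
For each evaluation point α_i, compute m(α_i) mod 11:
  α_1 = 3: Horner steps 8 → 10, so m(3) = 10.
  α_2 = 10: Horner steps 8 → 0, so m(10) = 0.
  α_3 = 9: Horner steps 8 → 3, so m(9) = 3.
  α_4 = 8: Horner steps 8 → 6, so m(8) = 6.
Codeword c = [10, 0, 3, 6] ∈ F_11^4.


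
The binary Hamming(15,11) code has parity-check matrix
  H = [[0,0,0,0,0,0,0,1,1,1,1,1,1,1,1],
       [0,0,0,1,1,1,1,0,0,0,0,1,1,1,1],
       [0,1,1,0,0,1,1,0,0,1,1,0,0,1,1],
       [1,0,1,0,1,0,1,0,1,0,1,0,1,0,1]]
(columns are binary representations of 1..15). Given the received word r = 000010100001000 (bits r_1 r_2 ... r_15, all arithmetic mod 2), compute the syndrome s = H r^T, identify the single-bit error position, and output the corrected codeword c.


s = (1, 1, 1, 0)^T, error position = 14, corrected codeword c = 000010100001010

Compute s = H r^T mod 2 one row at a time:
  s_1 = 0 + 0 + 0 + 0 + 1 + 0 + 0 + 0 = 1 ≡ 1 (mod 2).
  s_2 = 0 + 1 + 0 + 1 + 1 + 0 + 0 + 0 = 3 ≡ 1 (mod 2).
  s_3 = 0 + 0 + 0 + 1 + 0 + 0 + 0 + 0 = 1 ≡ 1 (mod 2).
  s_4 = 0 + 0 + 1 + 1 + 0 + 0 + 0 + 0 = 2 ≡ 0 (mod 2).
s = (1, 1, 1, 0)^T — this equals column 14 of H (binary 1110), so error is at position 14.
Correct: flip bit 14 of r = 000010100001000 to get c = 000010100001010.


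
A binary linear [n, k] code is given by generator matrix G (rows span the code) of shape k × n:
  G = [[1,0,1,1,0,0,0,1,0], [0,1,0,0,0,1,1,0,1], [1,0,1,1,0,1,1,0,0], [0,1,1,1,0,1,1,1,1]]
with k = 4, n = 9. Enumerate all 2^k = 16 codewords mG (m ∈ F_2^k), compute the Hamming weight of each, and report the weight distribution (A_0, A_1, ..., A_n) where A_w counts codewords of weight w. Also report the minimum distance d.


Weight distribution: A_0 = 1, A_1 = 1, A_3 = 3, A_4 = 6, A_5 = 3, A_7 = 1, A_8 = 1. Minimum distance d = 1.

Enumerate all 2^4 = 16 messages m ∈ F_2^4.
For each, compute codeword c = mG in F_2^9, then tally its weight.
  m = 0000 → c = 000000000, weight = 0.
  m = 1000 → c = 101100010, weight = 4.
  m = 0100 → c = 010001101, weight = 4.
  m = 1100 → c = 111101111, weight = 8.
  m = 0010 → c = 101101100, weight = 5.
  m = 1010 → c = 000001110, weight = 3.
  m = 0110 → c = 111100001, weight = 5.
  m = 1110 → c = 010000011, weight = 3.
  m = 0001 → c = 011101111, weight = 7.
  m = 1001 → c = 110001101, weight = 5.
  m = 0101 → c = 001100010, weight = 3.
  m = 1101 → c = 100000000, weight = 1.
  m = 0011 → c = 110000011, weight = 4.
  m = 1011 → c = 011100001, weight = 4.
  m = 0111 → c = 100001110, weight = 4.
  m = 1111 → c = 001101100, weight = 4.
Tally weights:
  weight 0: 1 codewords.
  weight 1: 1 codewords.
  weight 3: 3 codewords.
  weight 4: 6 codewords.
  weight 5: 3 codewords.
  weight 7: 1 codewords.
  weight 8: 1 codewords.
Minimum distance d = smallest w > 0 with A_w > 0 = 1.
Sanity: Σ A_w = 16 = 2^4 = 16 ✓.


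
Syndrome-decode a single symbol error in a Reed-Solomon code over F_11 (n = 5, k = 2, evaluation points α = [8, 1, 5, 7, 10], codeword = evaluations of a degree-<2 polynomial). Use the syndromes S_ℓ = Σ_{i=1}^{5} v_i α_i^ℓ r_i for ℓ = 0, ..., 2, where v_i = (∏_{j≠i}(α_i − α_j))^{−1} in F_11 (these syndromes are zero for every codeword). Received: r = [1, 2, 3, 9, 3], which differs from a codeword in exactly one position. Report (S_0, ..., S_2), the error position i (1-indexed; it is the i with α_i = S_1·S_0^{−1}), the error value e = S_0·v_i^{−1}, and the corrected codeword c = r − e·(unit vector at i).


S = (3, 8, 3), error at position 5, error magnitude e = 7, c = [1, 2, 3, 9, 7].

Step 1: column multipliers v_i = (∏_{j≠i}(α_i − α_j))^{−1} mod 11.
  i = 1 (α = 8): (8−1)(8−5)(8−7)(8−10) = 7·3·1·(−2) = −42 ≡ 2, so v_1 = 2^{−1} = 6 (mod 11).
  i = 2 (α = 1): (1−8)(1−5)(1−7)(1−10) = (−7)·(−4)·(−6)·(−9) = 1512 ≡ 5, so v_2 = 5^{−1} = 9 (mod 11).
  i = 3 (α = 5): (5−8)(5−1)(5−7)(5−10) = (−3)·4·(−2)·(−5) = −120 ≡ 1, so v_3 = 1^{−1} = 1 (mod 11).
  i = 4 (α = 7): (7−8)(7−1)(7−5)(7−10) = (−1)·6·2·(−3) = 36 ≡ 3, so v_4 = 3^{−1} = 4 (mod 11).
  i = 5 (α = 10): (10−8)(10−1)(10−5)(10−7) = 2·9·5·3 = 270 ≡ 6, so v_5 = 6^{−1} = 2 (mod 11).
  v = [6, 9, 1, 4, 2].
Step 2: syndromes of r = [1, 2, 3, 9, 3] (all sums mod 11).
  S_0 = Σ v_i r_i = 6·1 + 9·2 + 1·3 + 4·9 + 2·3 = 69 ≡ 3.
  S_1 = Σ v_i α_i r_i = 6·8·1 + 9·1·2 + 1·5·3 + 4·7·9 + 2·10·3 = 393 ≡ 8.
  α_i^2 mod 11 = [9, 1, 3, 5, 1].
  S_2 = Σ v_i α_i^2 r_i = 6·9·1 + 9·1·2 + 1·3·3 + 4·5·9 + 2·1·3 = 267 ≡ 3.
  S = (3, 8, 3) ≠ 0, so r is not a codeword (an error is present).
Step 3: locate the error. For a single error e at position i, S_ℓ = v_i·e·α_i^ℓ, so α_err = S_1/S_0.
  S_0^{−1} = 3^{−1} = 4 (mod 11), so α_err = 8·4 = 32 ≡ 10 = α_5. Error position i = 5.
  Consistency check: S_2/S_1 = 3·7 = 21 ≡ 10 = α_err ✓ (single-error assumption holds).
Step 4: error magnitude e = S_0/v_5 = S_0·∏_{j≠5}(α_5 − α_j) = 3·6 = 18 ≡ 7 (mod 11).
Step 5: correct position 5: c_5 = r_5 − e = 3 − 7 ≡ 7 (mod 11). Hence c = [1, 2, 3, 9, 7].
  Check: interpolating c through the α_i gives m(x) = 10 + 3·x (degree < 2) with m(α_i) = c_i for every i, so c is indeed a codeword.


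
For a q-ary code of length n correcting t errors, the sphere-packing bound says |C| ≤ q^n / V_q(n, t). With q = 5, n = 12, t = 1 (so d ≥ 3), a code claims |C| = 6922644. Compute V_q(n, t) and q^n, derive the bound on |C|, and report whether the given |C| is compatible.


V_q(n, t) = 49, q^n = 244140625, Hamming bound = 4982461, |C| = 6922644 > bound (violated).

Step 1: Compute V_q(n, t) = Σ_{j=0}^1 C(n, j) (q−1)^j.
  j = 0: C(12,0)·(4)^0 = 1·1 = 1.
  j = 1: C(12,1)·(4)^1 = 12·4 = 48.
  V_q(n, t) = 1 + 48 = 49.
Step 2: q^n = 5^12 = 244140625.
Step 3: Hamming bound ⌊q^n / V_q(n,t)⌋ = ⌊244140625/49⌋ = 4982461.
Step 4: Compare |C| = 6922644 to 4982461: violated.
The claimed |C| lies above the Hamming bound, so no 5-ary code of length 12 with d ≥ 3 can have 6922644 codewords.
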